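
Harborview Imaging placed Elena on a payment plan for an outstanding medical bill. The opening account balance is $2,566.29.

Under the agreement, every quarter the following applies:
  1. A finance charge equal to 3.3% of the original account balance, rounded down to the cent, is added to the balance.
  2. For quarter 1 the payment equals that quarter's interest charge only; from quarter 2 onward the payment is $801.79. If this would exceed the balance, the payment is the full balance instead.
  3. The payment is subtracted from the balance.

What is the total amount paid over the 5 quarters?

Quarter 1: $2,566.29 +$84.68 interest = $2,650.97; pay $84.68 → $2,566.29
Quarter 2: $2,566.29 +$84.68 interest = $2,650.97; pay $801.79 → $1,849.18
Quarter 3: $1,849.18 +$84.68 interest = $1,933.86; pay $801.79 → $1,132.07
Quarter 4: $1,132.07 +$84.68 interest = $1,216.75; pay $801.79 → $414.96
Quarter 5: $414.96 +$84.68 interest = $499.64; pay $499.64 → $0.00
Total paid: $2,989.69

$2,989.69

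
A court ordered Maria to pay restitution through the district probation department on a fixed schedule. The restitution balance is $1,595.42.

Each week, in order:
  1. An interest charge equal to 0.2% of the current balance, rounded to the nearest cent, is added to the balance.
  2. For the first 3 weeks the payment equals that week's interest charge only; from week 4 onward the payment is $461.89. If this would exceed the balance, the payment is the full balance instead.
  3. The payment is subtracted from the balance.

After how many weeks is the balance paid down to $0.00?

Week 1: $1,595.42 +$3.19 interest = $1,598.61; pay $3.19 → $1,595.42
Week 2: $1,595.42 +$3.19 interest = $1,598.61; pay $3.19 → $1,595.42
Week 3: $1,595.42 +$3.19 interest = $1,598.61; pay $3.19 → $1,595.42
Week 4: $1,595.42 +$3.19 interest = $1,598.61; pay $461.89 → $1,136.72
Week 5: $1,136.72 +$2.27 interest = $1,138.99; pay $461.89 → $677.10
Week 6: $677.10 +$1.35 interest = $678.45; pay $461.89 → $216.56
Week 7: $216.56 +$0.43 interest = $216.99; pay $216.99 → $0.00
Balance reaches $0.00 in week 7.

7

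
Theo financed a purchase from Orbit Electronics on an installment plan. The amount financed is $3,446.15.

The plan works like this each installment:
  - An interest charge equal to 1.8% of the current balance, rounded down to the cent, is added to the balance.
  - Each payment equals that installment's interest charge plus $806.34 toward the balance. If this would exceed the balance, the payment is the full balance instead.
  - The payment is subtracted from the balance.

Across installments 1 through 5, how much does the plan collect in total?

$3,611.14

Installment 1: $3,446.15 +$62.03 interest = $3,508.18; pay $868.37 → $2,639.81
Installment 2: $2,639.81 +$47.51 interest = $2,687.32; pay $853.85 → $1,833.47
Installment 3: $1,833.47 +$33.00 interest = $1,866.47; pay $839.34 → $1,027.13
Installment 4: $1,027.13 +$18.48 interest = $1,045.61; pay $824.82 → $220.79
Installment 5: $220.79 +$3.97 interest = $224.76; pay $224.76 → $0.00
Total paid: $3,611.14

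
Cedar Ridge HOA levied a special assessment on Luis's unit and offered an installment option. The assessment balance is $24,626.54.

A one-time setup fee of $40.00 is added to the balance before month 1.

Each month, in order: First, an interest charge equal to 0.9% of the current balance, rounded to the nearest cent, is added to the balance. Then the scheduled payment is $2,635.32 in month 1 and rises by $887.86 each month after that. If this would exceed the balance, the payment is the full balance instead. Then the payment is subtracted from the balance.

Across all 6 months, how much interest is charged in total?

Month 1: $24,666.54 +$222.00 interest = $24,888.54; pay $2,635.32 → $22,253.22
Month 2: $22,253.22 +$200.28 interest = $22,453.50; pay $3,523.18 → $18,930.32
Month 3: $18,930.32 +$170.37 interest = $19,100.69; pay $4,411.04 → $14,689.65
Month 4: $14,689.65 +$132.21 interest = $14,821.86; pay $5,298.90 → $9,522.96
Month 5: $9,522.96 +$85.71 interest = $9,608.67; pay $6,186.76 → $3,421.91
Month 6: $3,421.91 +$30.80 interest = $3,452.71; pay $3,452.71 → $0.00
Total interest: $222.00 + $200.28 + $170.37 + $132.21 + $85.71 + $30.80 = $841.37

$841.37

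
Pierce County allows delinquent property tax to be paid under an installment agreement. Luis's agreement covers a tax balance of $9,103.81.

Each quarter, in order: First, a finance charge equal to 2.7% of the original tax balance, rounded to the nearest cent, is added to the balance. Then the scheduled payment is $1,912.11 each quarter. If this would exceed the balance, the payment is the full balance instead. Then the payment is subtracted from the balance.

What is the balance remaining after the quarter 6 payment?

Quarter 1: $9,103.81 +$245.80 interest = $9,349.61; pay $1,912.11 → $7,437.50
Quarter 2: $7,437.50 +$245.80 interest = $7,683.30; pay $1,912.11 → $5,771.19
Quarter 3: $5,771.19 +$245.80 interest = $6,016.99; pay $1,912.11 → $4,104.88
Quarter 4: $4,104.88 +$245.80 interest = $4,350.68; pay $1,912.11 → $2,438.57
Quarter 5: $2,438.57 +$245.80 interest = $2,684.37; pay $1,912.11 → $772.26
Quarter 6: $772.26 +$245.80 interest = $1,018.06; pay $1,018.06 → $0.00

$0.00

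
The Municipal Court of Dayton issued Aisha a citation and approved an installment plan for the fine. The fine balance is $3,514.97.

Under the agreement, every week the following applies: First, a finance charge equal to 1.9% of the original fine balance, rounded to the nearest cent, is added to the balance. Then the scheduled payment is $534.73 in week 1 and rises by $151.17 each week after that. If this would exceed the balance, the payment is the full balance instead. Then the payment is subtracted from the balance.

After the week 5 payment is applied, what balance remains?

# | Opening | Interest | Payment | End bal
1 | $3,514.97 | $66.78 | $534.73 | $3,047.02
2 | $3,047.02 | $66.78 | $685.90 | $2,427.90
3 | $2,427.90 | $66.78 | $837.07 | $1,657.61
4 | $1,657.61 | $66.78 | $988.24 | $736.15
5 | $736.15 | $66.78 | $802.93 | $0.00

$0.00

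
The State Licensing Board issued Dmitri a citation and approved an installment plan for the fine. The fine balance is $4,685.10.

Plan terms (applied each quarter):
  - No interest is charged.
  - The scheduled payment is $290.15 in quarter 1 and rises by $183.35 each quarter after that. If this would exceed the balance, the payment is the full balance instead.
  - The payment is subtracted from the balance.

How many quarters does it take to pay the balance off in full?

Quarter 1: $4,685.10 − $290.15 → $4,394.95
Quarter 2: $4,394.95 − $473.50 → $3,921.45
Quarter 3: $3,921.45 − $656.85 → $3,264.60
Quarter 4: $3,264.60 − $840.20 → $2,424.40
Quarter 5: $2,424.40 − $1,023.55 → $1,400.85
Quarter 6: $1,400.85 − $1,206.90 → $193.95
Quarter 7: $193.95 − $193.95 → $0.00
Balance reaches $0.00 in quarter 7.

7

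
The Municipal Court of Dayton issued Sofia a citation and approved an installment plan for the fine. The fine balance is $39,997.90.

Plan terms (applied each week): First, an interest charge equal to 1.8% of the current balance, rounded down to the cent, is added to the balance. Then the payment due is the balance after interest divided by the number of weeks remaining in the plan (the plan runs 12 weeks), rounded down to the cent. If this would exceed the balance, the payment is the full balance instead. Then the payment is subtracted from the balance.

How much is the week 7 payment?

$3,776.50

# | Opening | Interest | Payment | End bal
1 | $39,997.90 | $719.96 | $3,393.15 | $37,324.71
2 | $37,324.71 | $671.84 | $3,454.23 | $34,542.32
3 | $34,542.32 | $621.76 | $3,516.40 | $31,647.68
4 | $31,647.68 | $569.65 | $3,579.70 | $28,637.63
5 | $28,637.63 | $515.47 | $3,644.13 | $25,508.97
6 | $25,508.97 | $459.16 | $3,709.73 | $22,258.40
7 | $22,258.40 | $400.65 | $3,776.50 | $18,882.55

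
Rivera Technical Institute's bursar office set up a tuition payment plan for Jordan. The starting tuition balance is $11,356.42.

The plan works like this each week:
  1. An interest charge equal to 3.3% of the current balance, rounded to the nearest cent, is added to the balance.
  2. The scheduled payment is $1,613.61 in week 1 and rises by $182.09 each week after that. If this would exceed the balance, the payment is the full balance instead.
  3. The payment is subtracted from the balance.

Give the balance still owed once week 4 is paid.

Week 1: opening $11,356.42; interest $374.76 → $11,731.18; payment $1,613.61; balance $10,117.57
Week 2: opening $10,117.57; interest $333.88 → $10,451.45; payment $1,795.70; balance $8,655.75
Week 3: opening $8,655.75; interest $285.64 → $8,941.39; payment $1,977.79; balance $6,963.60
Week 4: opening $6,963.60; interest $229.80 → $7,193.40; payment $2,159.88; balance $5,033.52

$5,033.52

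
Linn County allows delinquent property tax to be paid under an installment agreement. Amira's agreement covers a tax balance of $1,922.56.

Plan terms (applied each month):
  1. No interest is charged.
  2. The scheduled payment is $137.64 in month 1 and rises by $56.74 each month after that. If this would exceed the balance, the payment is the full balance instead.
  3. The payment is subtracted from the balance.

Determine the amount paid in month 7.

Month 1: $1,922.56 − $137.64 → $1,784.92
Month 2: $1,784.92 − $194.38 → $1,590.54
Month 3: $1,590.54 − $251.12 → $1,339.42
Month 4: $1,339.42 − $307.86 → $1,031.56
Month 5: $1,031.56 − $364.60 → $666.96
Month 6: $666.96 − $421.34 → $245.62
Month 7: $245.62 − $245.62 → $0.00

$245.62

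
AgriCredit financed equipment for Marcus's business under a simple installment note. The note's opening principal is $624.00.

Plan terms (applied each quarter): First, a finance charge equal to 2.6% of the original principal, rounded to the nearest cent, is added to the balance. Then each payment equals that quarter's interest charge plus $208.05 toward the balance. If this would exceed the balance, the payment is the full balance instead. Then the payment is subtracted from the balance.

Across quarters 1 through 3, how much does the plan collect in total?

# | Opening | Interest | Payment | End bal
1 | $624.00 | $16.22 | $224.27 | $415.95
2 | $415.95 | $16.22 | $224.27 | $207.90
3 | $207.90 | $16.22 | $224.12 | $0.00
Total paid: $672.66

$672.66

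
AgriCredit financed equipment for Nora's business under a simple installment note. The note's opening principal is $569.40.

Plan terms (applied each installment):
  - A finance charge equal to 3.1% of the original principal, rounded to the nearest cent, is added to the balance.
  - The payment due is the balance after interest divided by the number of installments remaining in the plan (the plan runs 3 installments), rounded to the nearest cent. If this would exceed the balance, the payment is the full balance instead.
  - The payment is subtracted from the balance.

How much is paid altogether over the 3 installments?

Installment 1: $569.40 +$17.65 interest = $587.05; pay $195.68 → $391.37
Installment 2: $391.37 +$17.65 interest = $409.02; pay $204.51 → $204.51
Installment 3: $204.51 +$17.65 interest = $222.16; pay $222.16 → $0.00
Total paid: $622.35

$622.35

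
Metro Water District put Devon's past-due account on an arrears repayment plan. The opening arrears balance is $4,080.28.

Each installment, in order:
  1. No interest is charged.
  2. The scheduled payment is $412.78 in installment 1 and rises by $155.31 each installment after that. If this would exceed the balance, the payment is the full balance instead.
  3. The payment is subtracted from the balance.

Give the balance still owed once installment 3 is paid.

Installment 1: opening $4,080.28; payment $412.78; balance $3,667.50
Installment 2: opening $3,667.50; payment $568.09; balance $3,099.41
Installment 3: opening $3,099.41; payment $723.40; balance $2,376.01

$2,376.01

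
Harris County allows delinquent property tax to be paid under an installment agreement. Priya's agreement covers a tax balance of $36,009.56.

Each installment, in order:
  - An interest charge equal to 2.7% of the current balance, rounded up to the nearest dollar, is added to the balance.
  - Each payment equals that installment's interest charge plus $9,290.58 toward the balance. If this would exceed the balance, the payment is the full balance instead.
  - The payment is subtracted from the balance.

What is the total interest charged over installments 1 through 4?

$2,386.00

Installment 1: $36,009.56 +$973.00 interest = $36,982.56; pay $10,263.58 → $26,718.98
Installment 2: $26,718.98 +$722.00 interest = $27,440.98; pay $10,012.58 → $17,428.40
Installment 3: $17,428.40 +$471.00 interest = $17,899.40; pay $9,761.58 → $8,137.82
Installment 4: $8,137.82 +$220.00 interest = $8,357.82; pay $8,357.82 → $0.00
Total interest: $973.00 + $722.00 + $471.00 + $220.00 = $2,386.00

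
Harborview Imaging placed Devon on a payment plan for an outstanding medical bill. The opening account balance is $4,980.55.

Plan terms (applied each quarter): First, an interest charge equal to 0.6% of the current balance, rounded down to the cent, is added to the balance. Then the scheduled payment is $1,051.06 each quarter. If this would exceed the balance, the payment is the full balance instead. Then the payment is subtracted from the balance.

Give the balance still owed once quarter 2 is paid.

Quarter 1: $4,980.55 +$29.88 interest = $5,010.43; pay $1,051.06 → $3,959.37
Quarter 2: $3,959.37 +$23.75 interest = $3,983.12; pay $1,051.06 → $2,932.06

$2,932.06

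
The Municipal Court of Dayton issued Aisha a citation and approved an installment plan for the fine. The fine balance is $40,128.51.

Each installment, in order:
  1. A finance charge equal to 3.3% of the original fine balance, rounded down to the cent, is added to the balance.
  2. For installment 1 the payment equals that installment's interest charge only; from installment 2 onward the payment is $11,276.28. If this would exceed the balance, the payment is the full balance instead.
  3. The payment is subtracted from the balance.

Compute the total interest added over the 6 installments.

Installment 1: opening $40,128.51; interest $1,324.24 → $41,452.75; payment $1,324.24; balance $40,128.51
Installment 2: opening $40,128.51; interest $1,324.24 → $41,452.75; payment $11,276.28; balance $30,176.47
Installment 3: opening $30,176.47; interest $1,324.24 → $31,500.71; payment $11,276.28; balance $20,224.43
Installment 4: opening $20,224.43; interest $1,324.24 → $21,548.67; payment $11,276.28; balance $10,272.39
Installment 5: opening $10,272.39; interest $1,324.24 → $11,596.63; payment $11,276.28; balance $320.35
Installment 6: opening $320.35; interest $1,324.24 → $1,644.59; payment $1,644.59; balance $0.00
Total interest: $1,324.24 + $1,324.24 + $1,324.24 + $1,324.24 + $1,324.24 + $1,324.24 = $7,945.44

$7,945.44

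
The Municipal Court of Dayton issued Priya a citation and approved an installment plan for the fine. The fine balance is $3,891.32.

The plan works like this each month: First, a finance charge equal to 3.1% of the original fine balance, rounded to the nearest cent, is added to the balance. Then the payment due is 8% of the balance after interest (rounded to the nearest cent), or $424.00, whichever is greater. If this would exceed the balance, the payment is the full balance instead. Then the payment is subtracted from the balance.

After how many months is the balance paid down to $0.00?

13

Month 1: opening $3,891.32; interest $120.63 → $4,011.95; payment $424.00; balance $3,587.95
Month 2: opening $3,587.95; interest $120.63 → $3,708.58; payment $424.00; balance $3,284.58
Month 3: opening $3,284.58; interest $120.63 → $3,405.21; payment $424.00; balance $2,981.21
Month 4: opening $2,981.21; interest $120.63 → $3,101.84; payment $424.00; balance $2,677.84
Month 5: opening $2,677.84; interest $120.63 → $2,798.47; payment $424.00; balance $2,374.47
Month 6: opening $2,374.47; interest $120.63 → $2,495.10; payment $424.00; balance $2,071.10
Month 7: opening $2,071.10; interest $120.63 → $2,191.73; payment $424.00; balance $1,767.73
Month 8: opening $1,767.73; interest $120.63 → $1,888.36; payment $424.00; balance $1,464.36
Month 9: opening $1,464.36; interest $120.63 → $1,584.99; payment $424.00; balance $1,160.99
Month 10: opening $1,160.99; interest $120.63 → $1,281.62; payment $424.00; balance $857.62
Month 11: opening $857.62; interest $120.63 → $978.25; payment $424.00; balance $554.25
Month 12: opening $554.25; interest $120.63 → $674.88; payment $424.00; balance $250.88
Month 13: opening $250.88; interest $120.63 → $371.51; payment $371.51; balance $0.00
Balance reaches $0.00 in month 13.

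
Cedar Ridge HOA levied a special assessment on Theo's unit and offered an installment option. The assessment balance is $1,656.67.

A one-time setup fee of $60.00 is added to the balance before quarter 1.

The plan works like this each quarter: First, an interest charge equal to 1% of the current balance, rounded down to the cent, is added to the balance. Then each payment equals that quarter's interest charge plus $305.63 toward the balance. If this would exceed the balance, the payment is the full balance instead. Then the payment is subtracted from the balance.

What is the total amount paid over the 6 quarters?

Quarter 1: opening $1,716.67; interest $17.16 → $1,733.83; payment $322.79; balance $1,411.04
Quarter 2: opening $1,411.04; interest $14.11 → $1,425.15; payment $319.74; balance $1,105.41
Quarter 3: opening $1,105.41; interest $11.05 → $1,116.46; payment $316.68; balance $799.78
Quarter 4: opening $799.78; interest $7.99 → $807.77; payment $313.62; balance $494.15
Quarter 5: opening $494.15; interest $4.94 → $499.09; payment $310.57; balance $188.52
Quarter 6: opening $188.52; interest $1.88 → $190.40; payment $190.40; balance $0.00
Total paid: $1,773.80

$1,773.80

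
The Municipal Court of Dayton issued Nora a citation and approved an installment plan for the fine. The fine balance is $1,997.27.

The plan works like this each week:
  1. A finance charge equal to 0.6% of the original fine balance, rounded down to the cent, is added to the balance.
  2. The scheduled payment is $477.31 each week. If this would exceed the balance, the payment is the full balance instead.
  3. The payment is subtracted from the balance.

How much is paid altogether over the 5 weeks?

Week 1: $1,997.27 +$11.98 interest = $2,009.25; pay $477.31 → $1,531.94
Week 2: $1,531.94 +$11.98 interest = $1,543.92; pay $477.31 → $1,066.61
Week 3: $1,066.61 +$11.98 interest = $1,078.59; pay $477.31 → $601.28
Week 4: $601.28 +$11.98 interest = $613.26; pay $477.31 → $135.95
Week 5: $135.95 +$11.98 interest = $147.93; pay $147.93 → $0.00
Total paid: $2,057.17

$2,057.17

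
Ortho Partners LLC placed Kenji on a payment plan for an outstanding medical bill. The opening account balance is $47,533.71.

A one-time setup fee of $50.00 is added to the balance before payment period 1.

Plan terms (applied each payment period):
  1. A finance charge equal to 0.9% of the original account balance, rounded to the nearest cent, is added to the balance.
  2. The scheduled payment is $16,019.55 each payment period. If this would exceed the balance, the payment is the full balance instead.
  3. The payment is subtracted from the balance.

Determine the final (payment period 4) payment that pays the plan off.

$1,236.26

Payment period 1: $47,583.71 +$427.80 interest = $48,011.51; pay $16,019.55 → $31,991.96
Payment period 2: $31,991.96 +$427.80 interest = $32,419.76; pay $16,019.55 → $16,400.21
Payment period 3: $16,400.21 +$427.80 interest = $16,828.01; pay $16,019.55 → $808.46
Payment period 4: $808.46 +$427.80 interest = $1,236.26; pay $1,236.26 → $0.00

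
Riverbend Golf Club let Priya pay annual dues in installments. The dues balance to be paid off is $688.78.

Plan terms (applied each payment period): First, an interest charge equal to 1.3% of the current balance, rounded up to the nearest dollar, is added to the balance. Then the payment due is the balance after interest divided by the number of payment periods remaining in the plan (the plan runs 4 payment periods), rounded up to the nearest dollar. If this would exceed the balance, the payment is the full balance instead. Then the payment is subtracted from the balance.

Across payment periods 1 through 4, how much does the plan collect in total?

$712.78

Payment period 1: opening $688.78; interest $9.00 → $697.78; payment $175.00; balance $522.78
Payment period 2: opening $522.78; interest $7.00 → $529.78; payment $177.00; balance $352.78
Payment period 3: opening $352.78; interest $5.00 → $357.78; payment $179.00; balance $178.78
Payment period 4: opening $178.78; interest $3.00 → $181.78; payment $181.78; balance $0.00
Total paid: $712.78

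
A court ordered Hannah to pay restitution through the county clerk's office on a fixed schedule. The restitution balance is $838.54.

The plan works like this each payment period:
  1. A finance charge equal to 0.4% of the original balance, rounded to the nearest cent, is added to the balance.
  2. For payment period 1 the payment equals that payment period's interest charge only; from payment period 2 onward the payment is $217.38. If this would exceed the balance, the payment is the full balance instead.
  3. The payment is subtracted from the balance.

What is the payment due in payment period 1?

$3.35

# | Opening | Interest | Payment | End bal
1 | $838.54 | $3.35 | $3.35 | $838.54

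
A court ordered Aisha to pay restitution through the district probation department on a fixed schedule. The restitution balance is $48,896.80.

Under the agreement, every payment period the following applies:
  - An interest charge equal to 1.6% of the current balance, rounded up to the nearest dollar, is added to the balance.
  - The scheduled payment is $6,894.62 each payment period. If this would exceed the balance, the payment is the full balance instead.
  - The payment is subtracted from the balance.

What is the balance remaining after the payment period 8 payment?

$0.00

# | Opening | Interest | Payment | End bal
1 | $48,896.80 | $783.00 | $6,894.62 | $42,785.18
2 | $42,785.18 | $685.00 | $6,894.62 | $36,575.56
3 | $36,575.56 | $586.00 | $6,894.62 | $30,266.94
4 | $30,266.94 | $485.00 | $6,894.62 | $23,857.32
5 | $23,857.32 | $382.00 | $6,894.62 | $17,344.70
6 | $17,344.70 | $278.00 | $6,894.62 | $10,728.08
7 | $10,728.08 | $172.00 | $6,894.62 | $4,005.46
8 | $4,005.46 | $65.00 | $4,070.46 | $0.00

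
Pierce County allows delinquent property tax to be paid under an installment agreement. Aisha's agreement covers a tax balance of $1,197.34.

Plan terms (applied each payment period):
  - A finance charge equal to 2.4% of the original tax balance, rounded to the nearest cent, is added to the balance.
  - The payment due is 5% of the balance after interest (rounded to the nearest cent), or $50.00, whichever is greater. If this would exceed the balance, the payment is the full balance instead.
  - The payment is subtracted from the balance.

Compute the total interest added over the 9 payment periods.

Payment period 1: $1,197.34 +$28.74 interest = $1,226.08; pay $61.30 → $1,164.78
Payment period 2: $1,164.78 +$28.74 interest = $1,193.52; pay $59.68 → $1,133.84
Payment period 3: $1,133.84 +$28.74 interest = $1,162.58; pay $58.13 → $1,104.45
Payment period 4: $1,104.45 +$28.74 interest = $1,133.19; pay $56.66 → $1,076.53
Payment period 5: $1,076.53 +$28.74 interest = $1,105.27; pay $55.26 → $1,050.01
Payment period 6: $1,050.01 +$28.74 interest = $1,078.75; pay $53.94 → $1,024.81
Payment period 7: $1,024.81 +$28.74 interest = $1,053.55; pay $52.68 → $1,000.87
Payment period 8: $1,000.87 +$28.74 interest = $1,029.61; pay $51.48 → $978.13
Payment period 9: $978.13 +$28.74 interest = $1,006.87; pay $50.34 → $956.53
Total interest: $28.74 + $28.74 + $28.74 + $28.74 + $28.74 + $28.74 + $28.74 + $28.74 + $28.74 = $258.66

$258.66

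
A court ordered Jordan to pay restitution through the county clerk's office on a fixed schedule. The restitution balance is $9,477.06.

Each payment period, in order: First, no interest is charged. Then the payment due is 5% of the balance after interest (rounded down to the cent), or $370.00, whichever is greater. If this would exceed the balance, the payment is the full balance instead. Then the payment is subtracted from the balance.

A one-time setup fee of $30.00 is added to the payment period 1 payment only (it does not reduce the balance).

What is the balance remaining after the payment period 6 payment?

Payment period 1: opening $9,477.06; payment $473.85 (+ $30.00 fee); balance $9,003.21
Payment period 2: opening $9,003.21; payment $450.16; balance $8,553.05
Payment period 3: opening $8,553.05; payment $427.65; balance $8,125.40
Payment period 4: opening $8,125.40; payment $406.27; balance $7,719.13
Payment period 5: opening $7,719.13; payment $385.95; balance $7,333.18
Payment period 6: opening $7,333.18; payment $370.00; balance $6,963.18

$6,963.18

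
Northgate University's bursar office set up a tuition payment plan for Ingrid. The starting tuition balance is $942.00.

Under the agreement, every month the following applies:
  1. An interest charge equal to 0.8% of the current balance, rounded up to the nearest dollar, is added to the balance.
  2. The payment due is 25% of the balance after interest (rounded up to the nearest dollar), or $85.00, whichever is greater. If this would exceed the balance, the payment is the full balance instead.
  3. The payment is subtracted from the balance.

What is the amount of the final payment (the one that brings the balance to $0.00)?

Month 1: $942.00 +$8.00 interest = $950.00; pay $238.00 → $712.00
Month 2: $712.00 +$6.00 interest = $718.00; pay $180.00 → $538.00
Month 3: $538.00 +$5.00 interest = $543.00; pay $136.00 → $407.00
Month 4: $407.00 +$4.00 interest = $411.00; pay $103.00 → $308.00
Month 5: $308.00 +$3.00 interest = $311.00; pay $85.00 → $226.00
Month 6: $226.00 +$2.00 interest = $228.00; pay $85.00 → $143.00
Month 7: $143.00 +$2.00 interest = $145.00; pay $85.00 → $60.00
Month 8: $60.00 +$1.00 interest = $61.00; pay $61.00 → $0.00

$61.00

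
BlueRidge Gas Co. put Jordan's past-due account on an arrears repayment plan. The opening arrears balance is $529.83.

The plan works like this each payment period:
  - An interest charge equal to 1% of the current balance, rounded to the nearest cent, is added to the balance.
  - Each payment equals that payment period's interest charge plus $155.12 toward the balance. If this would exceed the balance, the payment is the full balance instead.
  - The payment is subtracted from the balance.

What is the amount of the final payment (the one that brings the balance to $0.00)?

$65.11

Payment period 1: opening $529.83; interest $5.30 → $535.13; payment $160.42; balance $374.71
Payment period 2: opening $374.71; interest $3.75 → $378.46; payment $158.87; balance $219.59
Payment period 3: opening $219.59; interest $2.20 → $221.79; payment $157.32; balance $64.47
Payment period 4: opening $64.47; interest $0.64 → $65.11; payment $65.11; balance $0.00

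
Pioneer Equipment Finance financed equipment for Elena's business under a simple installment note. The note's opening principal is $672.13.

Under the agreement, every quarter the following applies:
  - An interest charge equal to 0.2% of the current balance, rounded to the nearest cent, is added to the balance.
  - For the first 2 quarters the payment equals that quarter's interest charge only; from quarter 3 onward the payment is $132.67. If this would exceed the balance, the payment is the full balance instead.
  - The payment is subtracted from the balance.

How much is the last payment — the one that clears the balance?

Quarter 1: $672.13 +$1.34 interest = $673.47; pay $1.34 → $672.13
Quarter 2: $672.13 +$1.34 interest = $673.47; pay $1.34 → $672.13
Quarter 3: $672.13 +$1.34 interest = $673.47; pay $132.67 → $540.80
Quarter 4: $540.80 +$1.08 interest = $541.88; pay $132.67 → $409.21
Quarter 5: $409.21 +$0.82 interest = $410.03; pay $132.67 → $277.36
Quarter 6: $277.36 +$0.55 interest = $277.91; pay $132.67 → $145.24
Quarter 7: $145.24 +$0.29 interest = $145.53; pay $132.67 → $12.86
Quarter 8: $12.86 +$0.03 interest = $12.89; pay $12.89 → $0.00

$12.89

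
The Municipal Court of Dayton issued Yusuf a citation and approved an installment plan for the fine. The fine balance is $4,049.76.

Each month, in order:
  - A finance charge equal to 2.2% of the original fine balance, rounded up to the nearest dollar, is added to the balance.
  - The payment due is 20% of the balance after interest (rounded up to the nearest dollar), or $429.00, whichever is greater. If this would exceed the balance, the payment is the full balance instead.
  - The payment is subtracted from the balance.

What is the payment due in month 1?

Month 1: opening $4,049.76; interest $90.00 → $4,139.76; payment $828.00; balance $3,311.76

$828.00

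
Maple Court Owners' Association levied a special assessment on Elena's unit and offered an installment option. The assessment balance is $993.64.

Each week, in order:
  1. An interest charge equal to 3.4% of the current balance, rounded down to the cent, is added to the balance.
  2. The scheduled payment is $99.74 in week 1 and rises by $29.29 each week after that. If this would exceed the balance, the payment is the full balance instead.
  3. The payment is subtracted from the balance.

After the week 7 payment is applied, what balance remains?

$0.00

Week 1: opening $993.64; interest $33.78 → $1,027.42; payment $99.74; balance $927.68
Week 2: opening $927.68; interest $31.54 → $959.22; payment $129.03; balance $830.19
Week 3: opening $830.19; interest $28.22 → $858.41; payment $158.32; balance $700.09
Week 4: opening $700.09; interest $23.80 → $723.89; payment $187.61; balance $536.28
Week 5: opening $536.28; interest $18.23 → $554.51; payment $216.90; balance $337.61
Week 6: opening $337.61; interest $11.47 → $349.08; payment $246.19; balance $102.89
Week 7: opening $102.89; interest $3.49 → $106.38; payment $106.38; balance $0.00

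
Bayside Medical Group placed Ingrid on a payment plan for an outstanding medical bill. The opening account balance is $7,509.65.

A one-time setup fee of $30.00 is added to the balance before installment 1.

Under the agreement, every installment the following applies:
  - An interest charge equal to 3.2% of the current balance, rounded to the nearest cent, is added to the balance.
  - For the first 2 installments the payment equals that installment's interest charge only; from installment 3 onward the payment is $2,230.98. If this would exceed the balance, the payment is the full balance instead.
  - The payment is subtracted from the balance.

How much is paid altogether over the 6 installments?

# | Opening | Interest | Payment | End bal
1 | $7,539.65 | $241.27 | $241.27 | $7,539.65
2 | $7,539.65 | $241.27 | $241.27 | $7,539.65
3 | $7,539.65 | $241.27 | $2,230.98 | $5,549.94
4 | $5,549.94 | $177.60 | $2,230.98 | $3,496.56
5 | $3,496.56 | $111.89 | $2,230.98 | $1,377.47
6 | $1,377.47 | $44.08 | $1,421.55 | $0.00
Total paid: $8,597.03

$8,597.03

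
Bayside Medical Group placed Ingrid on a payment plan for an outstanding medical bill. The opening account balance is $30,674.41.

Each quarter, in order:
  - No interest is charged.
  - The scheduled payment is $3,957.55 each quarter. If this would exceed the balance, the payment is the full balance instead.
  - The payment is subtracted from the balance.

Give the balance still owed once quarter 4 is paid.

Quarter 1: $30,674.41 − $3,957.55 → $26,716.86
Quarter 2: $26,716.86 − $3,957.55 → $22,759.31
Quarter 3: $22,759.31 − $3,957.55 → $18,801.76
Quarter 4: $18,801.76 − $3,957.55 → $14,844.21

$14,844.21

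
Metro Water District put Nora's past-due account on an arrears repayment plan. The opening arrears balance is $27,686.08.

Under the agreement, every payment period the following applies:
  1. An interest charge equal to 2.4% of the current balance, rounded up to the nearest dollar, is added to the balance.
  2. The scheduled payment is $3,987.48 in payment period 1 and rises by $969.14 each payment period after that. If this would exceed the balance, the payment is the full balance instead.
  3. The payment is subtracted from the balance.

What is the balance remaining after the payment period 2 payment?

Payment period 1: $27,686.08 +$665.00 interest = $28,351.08; pay $3,987.48 → $24,363.60
Payment period 2: $24,363.60 +$585.00 interest = $24,948.60; pay $4,956.62 → $19,991.98

$19,991.98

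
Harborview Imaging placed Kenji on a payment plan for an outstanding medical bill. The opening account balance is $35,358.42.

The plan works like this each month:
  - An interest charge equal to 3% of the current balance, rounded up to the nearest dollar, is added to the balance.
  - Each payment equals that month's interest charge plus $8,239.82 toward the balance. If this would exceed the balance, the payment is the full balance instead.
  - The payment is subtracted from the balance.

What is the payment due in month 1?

Month 1: opening $35,358.42; interest $1,061.00 → $36,419.42; payment $9,300.82; balance $27,118.60

$9,300.82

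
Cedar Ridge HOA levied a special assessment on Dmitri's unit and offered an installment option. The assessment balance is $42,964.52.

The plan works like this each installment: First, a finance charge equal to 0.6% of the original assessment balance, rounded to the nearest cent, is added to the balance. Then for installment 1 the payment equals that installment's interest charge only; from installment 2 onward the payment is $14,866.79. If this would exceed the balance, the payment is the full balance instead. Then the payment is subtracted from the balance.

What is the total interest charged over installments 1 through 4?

Installment 1: opening $42,964.52; interest $257.79 → $43,222.31; payment $257.79; balance $42,964.52
Installment 2: opening $42,964.52; interest $257.79 → $43,222.31; payment $14,866.79; balance $28,355.52
Installment 3: opening $28,355.52; interest $257.79 → $28,613.31; payment $14,866.79; balance $13,746.52
Installment 4: opening $13,746.52; interest $257.79 → $14,004.31; payment $14,004.31; balance $0.00
Total interest: $257.79 + $257.79 + $257.79 + $257.79 = $1,031.16

$1,031.16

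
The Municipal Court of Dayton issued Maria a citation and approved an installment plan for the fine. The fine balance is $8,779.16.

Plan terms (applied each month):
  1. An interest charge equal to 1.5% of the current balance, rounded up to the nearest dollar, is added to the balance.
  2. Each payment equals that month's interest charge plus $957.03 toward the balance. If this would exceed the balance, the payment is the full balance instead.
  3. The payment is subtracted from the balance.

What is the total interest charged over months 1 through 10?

$675.00

Month 1: $8,779.16 +$132.00 interest = $8,911.16; pay $1,089.03 → $7,822.13
Month 2: $7,822.13 +$118.00 interest = $7,940.13; pay $1,075.03 → $6,865.10
Month 3: $6,865.10 +$103.00 interest = $6,968.10; pay $1,060.03 → $5,908.07
Month 4: $5,908.07 +$89.00 interest = $5,997.07; pay $1,046.03 → $4,951.04
Month 5: $4,951.04 +$75.00 interest = $5,026.04; pay $1,032.03 → $3,994.01
Month 6: $3,994.01 +$60.00 interest = $4,054.01; pay $1,017.03 → $3,036.98
Month 7: $3,036.98 +$46.00 interest = $3,082.98; pay $1,003.03 → $2,079.95
Month 8: $2,079.95 +$32.00 interest = $2,111.95; pay $989.03 → $1,122.92
Month 9: $1,122.92 +$17.00 interest = $1,139.92; pay $974.03 → $165.89
Month 10: $165.89 +$3.00 interest = $168.89; pay $168.89 → $0.00
Total interest: $132.00 + $118.00 + $103.00 + $89.00 + $75.00 + $60.00 + $46.00 + $32.00 + $17.00 + $3.00 = $675.00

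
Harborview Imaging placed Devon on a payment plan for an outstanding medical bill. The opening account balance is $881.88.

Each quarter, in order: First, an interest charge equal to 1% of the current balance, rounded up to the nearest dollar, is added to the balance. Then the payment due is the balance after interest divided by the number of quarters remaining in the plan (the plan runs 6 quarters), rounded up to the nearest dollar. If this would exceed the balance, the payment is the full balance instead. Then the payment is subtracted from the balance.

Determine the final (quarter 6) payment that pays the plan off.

# | Opening | Interest | Payment | End bal
1 | $881.88 | $9.00 | $149.00 | $741.88
2 | $741.88 | $8.00 | $150.00 | $599.88
3 | $599.88 | $6.00 | $152.00 | $453.88
4 | $453.88 | $5.00 | $153.00 | $305.88
5 | $305.88 | $4.00 | $155.00 | $154.88
6 | $154.88 | $2.00 | $156.88 | $0.00

$156.88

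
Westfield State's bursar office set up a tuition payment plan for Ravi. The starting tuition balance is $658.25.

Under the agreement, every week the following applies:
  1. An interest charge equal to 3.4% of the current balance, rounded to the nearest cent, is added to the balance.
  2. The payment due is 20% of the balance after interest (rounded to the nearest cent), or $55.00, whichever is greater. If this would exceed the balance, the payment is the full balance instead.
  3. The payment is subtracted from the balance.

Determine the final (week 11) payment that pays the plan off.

$7.22

Week 1: $658.25 +$22.38 interest = $680.63; pay $136.13 → $544.50
Week 2: $544.50 +$18.51 interest = $563.01; pay $112.60 → $450.41
Week 3: $450.41 +$15.31 interest = $465.72; pay $93.14 → $372.58
Week 4: $372.58 +$12.67 interest = $385.25; pay $77.05 → $308.20
Week 5: $308.20 +$10.48 interest = $318.68; pay $63.74 → $254.94
Week 6: $254.94 +$8.67 interest = $263.61; pay $55.00 → $208.61
Week 7: $208.61 +$7.09 interest = $215.70; pay $55.00 → $160.70
Week 8: $160.70 +$5.46 interest = $166.16; pay $55.00 → $111.16
Week 9: $111.16 +$3.78 interest = $114.94; pay $55.00 → $59.94
Week 10: $59.94 +$2.04 interest = $61.98; pay $55.00 → $6.98
Week 11: $6.98 +$0.24 interest = $7.22; pay $7.22 → $0.00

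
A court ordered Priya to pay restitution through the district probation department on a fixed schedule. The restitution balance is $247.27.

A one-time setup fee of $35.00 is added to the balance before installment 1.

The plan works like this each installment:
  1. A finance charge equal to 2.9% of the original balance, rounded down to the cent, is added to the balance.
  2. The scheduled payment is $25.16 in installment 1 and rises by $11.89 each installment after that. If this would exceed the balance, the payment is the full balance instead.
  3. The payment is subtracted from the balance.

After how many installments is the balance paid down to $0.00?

# | Opening | Interest | Payment | End bal
1 | $282.27 | $7.17 | $25.16 | $264.28
2 | $264.28 | $7.17 | $37.05 | $234.40
3 | $234.40 | $7.17 | $48.94 | $192.63
4 | $192.63 | $7.17 | $60.83 | $138.97
5 | $138.97 | $7.17 | $72.72 | $73.42
6 | $73.42 | $7.17 | $80.59 | $0.00
Balance reaches $0.00 in installment 6.

6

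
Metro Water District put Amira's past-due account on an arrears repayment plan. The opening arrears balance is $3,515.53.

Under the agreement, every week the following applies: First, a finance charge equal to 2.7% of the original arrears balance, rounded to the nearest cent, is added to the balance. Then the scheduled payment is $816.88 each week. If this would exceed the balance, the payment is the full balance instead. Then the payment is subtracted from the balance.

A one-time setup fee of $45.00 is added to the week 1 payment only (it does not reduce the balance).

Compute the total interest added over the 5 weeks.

# | Opening | Interest | Payment | Fee | End bal
1 | $3,515.53 | $94.92 | $816.88 | $45.00 | $2,793.57
2 | $2,793.57 | $94.92 | $816.88 | — | $2,071.61
3 | $2,071.61 | $94.92 | $816.88 | — | $1,349.65
4 | $1,349.65 | $94.92 | $816.88 | — | $627.69
5 | $627.69 | $94.92 | $722.61 | — | $0.00
Total interest: $94.92 + $94.92 + $94.92 + $94.92 + $94.92 = $474.60

$474.60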